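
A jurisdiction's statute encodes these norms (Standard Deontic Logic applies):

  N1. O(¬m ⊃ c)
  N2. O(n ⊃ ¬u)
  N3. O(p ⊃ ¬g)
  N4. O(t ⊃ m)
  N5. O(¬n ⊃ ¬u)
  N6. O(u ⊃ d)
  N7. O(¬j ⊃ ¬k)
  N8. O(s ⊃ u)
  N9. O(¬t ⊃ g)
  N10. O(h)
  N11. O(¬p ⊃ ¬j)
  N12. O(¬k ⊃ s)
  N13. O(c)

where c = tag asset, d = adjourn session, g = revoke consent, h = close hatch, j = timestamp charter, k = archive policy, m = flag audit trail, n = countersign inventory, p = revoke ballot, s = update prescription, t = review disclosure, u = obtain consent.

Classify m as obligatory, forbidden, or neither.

Obligatory

Premises 2 and 5 cover both cases: O(n ⊃ ¬u) and O(¬n ⊃ ¬u). Since n ∨ ¬n is a tautology, O(¬u) follows.
The contrapositive of premise 8 (O(s ⊃ u)) is O(¬u ⊃ ¬s), and O(¬u) is already established, so O(¬s).
Premise 12 is O(¬k ⊃ s); contrapositively O(¬s ⊃ k). Since O(¬s) holds, K gives O(k).
Premise 7 is O(¬j ⊃ ¬k); contrapositively O(k ⊃ j). Since O(k) holds, K gives O(j).
The contrapositive of premise 11 (O(¬p ⊃ ¬j)) is O(j ⊃ p), and O(j) is already established, so O(p).
Applying K to premise 3 (O(p ⊃ ¬g)) and O(p) yields O(¬g).
The contrapositive of premise 9 (O(¬t ⊃ g)) is O(¬g ⊃ t), and O(¬g) is already established, so O(t).
Premise 4 is O(t ⊃ m); since O(t), deontic closure gives O(m).
Premises 1, 6, 10, 13 do not contribute to this derivation.
Hence m is obligatory.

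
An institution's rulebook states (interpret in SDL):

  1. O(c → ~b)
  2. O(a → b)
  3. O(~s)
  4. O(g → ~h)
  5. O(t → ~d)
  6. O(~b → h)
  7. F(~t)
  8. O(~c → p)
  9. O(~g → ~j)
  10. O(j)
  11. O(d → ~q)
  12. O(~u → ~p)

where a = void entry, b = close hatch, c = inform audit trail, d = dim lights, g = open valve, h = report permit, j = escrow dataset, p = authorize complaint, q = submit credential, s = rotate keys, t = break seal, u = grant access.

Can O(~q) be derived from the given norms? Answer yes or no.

Premise 11 is O(d → ~q), but O(d) is not derivable from the premises, so it does not yield O(~q).
No other premise forces O(~q). An ideal world satisfying every premise can still have ~q false, so O(~q) is not derivable.

No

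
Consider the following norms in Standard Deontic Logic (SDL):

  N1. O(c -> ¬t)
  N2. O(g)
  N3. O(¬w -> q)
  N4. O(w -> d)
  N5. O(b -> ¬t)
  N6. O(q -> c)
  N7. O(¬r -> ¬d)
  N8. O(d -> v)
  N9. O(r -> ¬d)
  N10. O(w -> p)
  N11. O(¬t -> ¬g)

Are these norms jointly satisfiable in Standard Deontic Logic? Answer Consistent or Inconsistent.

Premises 7 and 9 are O(¬r -> ¬d) and O(r -> ¬d); every ideal world satisfies ¬r or r, so in either case ¬d holds — hence O(¬d).
Premise 4 is O(w -> d); contrapositively O(¬d -> ¬w). Since O(¬d) holds, K gives O(¬w).
Premise 3 is O(¬w -> q); since O(¬w), deontic closure gives O(q).
Premise 6 is O(q -> c); since O(q), deontic closure gives O(c).
Premise 1 is O(c -> ¬t); since O(c), deontic closure gives O(¬t).
Applying K to premise 11 (O(¬t -> ¬g)) and O(¬t) yields O(¬g).
However, premise 2 gives O(g).
We now have both O(¬g) and O(g) — g is simultaneously obligatory and forbidden, violating the D-axiom.

Inconsistent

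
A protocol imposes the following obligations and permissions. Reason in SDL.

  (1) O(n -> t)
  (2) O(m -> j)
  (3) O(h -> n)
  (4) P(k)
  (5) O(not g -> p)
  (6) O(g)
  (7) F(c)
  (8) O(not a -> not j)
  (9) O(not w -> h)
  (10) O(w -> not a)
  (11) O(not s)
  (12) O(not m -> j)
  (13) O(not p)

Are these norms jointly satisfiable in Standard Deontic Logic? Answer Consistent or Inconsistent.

Premise 5 is O(not g -> p), but O(not g) is not derivable from the premises, so it does not yield O(p).
So O(p) is not derivable, and the apparent clash with O(not p) does not arise.
A world satisfying every obligation exists (e.g. a=true, c=false, g=true, h=true, j=true, k=false, m=false, n=true, p=false, s=false, t=true, w=false); no atom is both obligatory and forbidden, so the set is consistent.

Consistent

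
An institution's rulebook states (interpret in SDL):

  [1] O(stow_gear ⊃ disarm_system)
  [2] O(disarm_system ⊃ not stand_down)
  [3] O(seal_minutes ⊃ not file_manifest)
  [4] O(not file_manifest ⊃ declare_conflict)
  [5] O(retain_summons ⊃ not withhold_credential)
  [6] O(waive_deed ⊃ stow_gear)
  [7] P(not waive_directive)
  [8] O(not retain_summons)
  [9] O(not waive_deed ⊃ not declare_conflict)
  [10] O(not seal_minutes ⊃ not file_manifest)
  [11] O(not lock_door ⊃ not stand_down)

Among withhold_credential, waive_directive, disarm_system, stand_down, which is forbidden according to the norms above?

Premises 10 and 3 cover both cases: O(not seal_minutes ⊃ not file_manifest) and O(seal_minutes ⊃ not file_manifest). Since not seal_minutes ∨ seal_minutes is a tautology, O(not file_manifest) follows.
With premise 4, O(not file_manifest ⊃ declare_conflict), the K-axiom yields O(declare_conflict).
Premise 9, O(not waive_deed ⊃ not declare_conflict), contraposes to O(declare_conflict ⊃ waive_deed); with O(declare_conflict) we get O(waive_deed).
Applying K to premise 6 (O(waive_deed ⊃ stow_gear)) and O(waive_deed) yields O(stow_gear).
Premise 1 is O(stow_gear ⊃ disarm_system); since O(stow_gear), deontic closure gives O(disarm_system).
With premise 2, O(disarm_system ⊃ not stand_down), the K-axiom yields O(not stand_down).
So O(not stand_down) holds, i.e. stand_down is forbidden. None of the other listed options is forbidden under the premises.

stand_down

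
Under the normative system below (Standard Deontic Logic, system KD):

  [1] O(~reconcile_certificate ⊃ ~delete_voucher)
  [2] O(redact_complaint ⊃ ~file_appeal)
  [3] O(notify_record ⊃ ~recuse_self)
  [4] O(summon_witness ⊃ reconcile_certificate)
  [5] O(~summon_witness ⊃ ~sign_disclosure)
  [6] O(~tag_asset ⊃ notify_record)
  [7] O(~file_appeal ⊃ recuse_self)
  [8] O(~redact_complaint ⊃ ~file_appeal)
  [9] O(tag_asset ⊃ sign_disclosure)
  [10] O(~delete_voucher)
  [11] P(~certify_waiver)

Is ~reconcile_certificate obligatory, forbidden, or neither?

Forbidden

Premises 2 and 8 cover both cases: O(redact_complaint ⊃ ~file_appeal) and O(~redact_complaint ⊃ ~file_appeal). Since redact_complaint ∨ ~redact_complaint is a tautology, O(~file_appeal) follows.
Applying K to premise 7 (O(~file_appeal ⊃ recuse_self)) and O(~file_appeal) yields O(recuse_self).
Premise 3, O(notify_record ⊃ ~recuse_self), contraposes to O(recuse_self ⊃ ~notify_record); with O(recuse_self) we get O(~notify_record).
The contrapositive of premise 6 (O(~tag_asset ⊃ notify_record)) is O(~notify_record ⊃ tag_asset), and O(~notify_record) is already established, so O(tag_asset).
Applying K to premise 9 (O(tag_asset ⊃ sign_disclosure)) and O(tag_asset) yields O(sign_disclosure).
Premise 5, O(~summon_witness ⊃ ~sign_disclosure), contraposes to O(sign_disclosure ⊃ summon_witness); with O(sign_disclosure) we get O(summon_witness).
Applying K to premise 4 (O(summon_witness ⊃ reconcile_certificate)) and O(summon_witness) yields O(reconcile_certificate).
Premises 1, 10, 11 do not contribute to this derivation.
Thus O(reconcile_certificate), which is F(~reconcile_certificate): ~reconcile_certificate is forbidden.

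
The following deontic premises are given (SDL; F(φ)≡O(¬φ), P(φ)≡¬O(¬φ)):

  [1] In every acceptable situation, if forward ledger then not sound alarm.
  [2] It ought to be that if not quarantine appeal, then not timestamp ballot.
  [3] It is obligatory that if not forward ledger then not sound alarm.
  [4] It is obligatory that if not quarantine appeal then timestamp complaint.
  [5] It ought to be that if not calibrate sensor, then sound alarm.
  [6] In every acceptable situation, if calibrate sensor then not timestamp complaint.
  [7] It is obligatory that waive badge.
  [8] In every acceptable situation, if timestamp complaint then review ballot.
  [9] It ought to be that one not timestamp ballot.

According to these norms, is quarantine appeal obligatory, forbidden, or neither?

Premises 3 and 1 cover both cases: O(¬forward_ledger → ¬sound_alarm) and O(forward_ledger → ¬sound_alarm). Since ¬forward_ledger ∨ forward_ledger is a tautology, O(¬sound_alarm) follows.
The contrapositive of premise 5 (O(¬calibrate_sensor → sound_alarm)) is O(¬sound_alarm → calibrate_sensor), and O(¬sound_alarm) is already established, so O(calibrate_sensor).
Premise 6 is O(calibrate_sensor → ¬timestamp_complaint); since O(calibrate_sensor), deontic closure gives O(¬timestamp_complaint).
Premise 4 is O(¬quarantine_appeal → timestamp_complaint); contrapositively O(¬timestamp_complaint → quarantine_appeal). Since O(¬timestamp_complaint) holds, K gives O(quarantine_appeal).
Premises 2, 7, 8, 9 do not contribute to this derivation.
Hence quarantine_appeal is obligatory.

Obligatory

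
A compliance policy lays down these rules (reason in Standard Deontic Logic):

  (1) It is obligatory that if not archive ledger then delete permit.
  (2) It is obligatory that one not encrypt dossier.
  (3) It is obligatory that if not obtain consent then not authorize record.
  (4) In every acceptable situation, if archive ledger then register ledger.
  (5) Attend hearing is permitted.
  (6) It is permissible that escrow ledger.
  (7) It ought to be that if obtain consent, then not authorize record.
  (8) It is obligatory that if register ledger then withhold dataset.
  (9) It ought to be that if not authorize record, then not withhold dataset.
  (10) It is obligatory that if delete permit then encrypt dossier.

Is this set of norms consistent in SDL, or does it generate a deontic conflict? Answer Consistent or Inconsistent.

Inconsistent

By case analysis on obtain_consent: premise 7 gives O(obtain_consent → ¬authorize_record) and premise 3 gives O(¬obtain_consent → ¬authorize_record), so O(¬authorize_record) either way.
With premise 9, O(¬authorize_record → ¬withhold_dataset), the K-axiom yields O(¬withhold_dataset).
Premise 8 is O(register_ledger → withhold_dataset); contrapositively O(¬withhold_dataset → ¬register_ledger). Since O(¬withhold_dataset) holds, K gives O(¬register_ledger).
Premise 4 is O(archive_ledger → register_ledger); contrapositively O(¬register_ledger → ¬archive_ledger). Since O(¬register_ledger) holds, K gives O(¬archive_ledger).
Applying K to premise 1 (O(¬archive_ledger → delete_permit)) and O(¬archive_ledger) yields O(delete_permit).
From O(delete_permit) and premise 10, O(delete_permit → encrypt_dossier), we obtain O(encrypt_dossier).
However, premise 2 gives O(¬encrypt_dossier).
We now have both O(encrypt_dossier) and O(¬encrypt_dossier) — encrypt_dossier is simultaneously obligatory and forbidden, violating the D-axiom.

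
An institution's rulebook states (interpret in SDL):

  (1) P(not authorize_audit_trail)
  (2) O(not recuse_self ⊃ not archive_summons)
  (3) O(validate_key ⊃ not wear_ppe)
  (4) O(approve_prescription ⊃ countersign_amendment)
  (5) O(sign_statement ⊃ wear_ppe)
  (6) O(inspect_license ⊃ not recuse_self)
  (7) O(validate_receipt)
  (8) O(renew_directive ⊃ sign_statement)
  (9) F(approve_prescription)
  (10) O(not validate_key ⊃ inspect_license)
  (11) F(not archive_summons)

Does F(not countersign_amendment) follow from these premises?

Premise 4 is O(approve_prescription ⊃ countersign_amendment), but O(approve_prescription) is not derivable from the premises, so it does not yield O(countersign_amendment).
No other premise forces O(countersign_amendment). An ideal world satisfying every premise can still have not countersign_amendment true, so F(not countersign_amendment) is not derivable.

No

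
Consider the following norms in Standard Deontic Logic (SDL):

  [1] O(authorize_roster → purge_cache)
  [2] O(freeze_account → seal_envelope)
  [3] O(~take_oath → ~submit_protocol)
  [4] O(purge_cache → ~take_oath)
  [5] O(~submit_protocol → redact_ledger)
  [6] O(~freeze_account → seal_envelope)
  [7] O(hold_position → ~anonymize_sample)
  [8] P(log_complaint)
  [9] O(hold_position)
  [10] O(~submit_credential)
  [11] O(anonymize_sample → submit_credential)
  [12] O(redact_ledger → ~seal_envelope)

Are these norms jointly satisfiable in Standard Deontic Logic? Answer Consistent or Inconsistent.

Consistent

Premise 11 is O(anonymize_sample → submit_credential), but O(anonymize_sample) is not derivable from the premises, so it does not yield O(submit_credential).
So O(submit_credential) is not derivable, and the apparent clash with O(~submit_credential) does not arise.
A world satisfying every obligation exists (e.g. anonymize_sample=false, authorize_roster=false, freeze_account=false, hold_position=true, log_complaint=false, purge_cache=false, redact_ledger=false, seal_envelope=true, submit_credential=false, submit_protocol=true, take_oath=true); no atom is both obligatory and forbidden, so the set is consistent.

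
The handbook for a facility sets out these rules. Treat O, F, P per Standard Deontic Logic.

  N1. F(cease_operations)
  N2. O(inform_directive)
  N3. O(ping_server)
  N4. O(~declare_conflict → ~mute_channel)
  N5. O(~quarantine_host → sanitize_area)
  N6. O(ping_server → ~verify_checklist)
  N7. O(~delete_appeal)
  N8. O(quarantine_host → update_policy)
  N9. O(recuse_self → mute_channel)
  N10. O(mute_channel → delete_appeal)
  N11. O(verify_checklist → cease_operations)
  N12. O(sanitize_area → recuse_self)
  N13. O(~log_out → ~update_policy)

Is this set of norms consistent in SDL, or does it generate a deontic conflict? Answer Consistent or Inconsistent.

Consistent

Premise 11 is O(verify_checklist → cease_operations), but O(verify_checklist) is not derivable from the premises, so it does not yield O(cease_operations).
So O(cease_operations) is not derivable, and the apparent clash with O(~cease_operations) does not arise.
A world satisfying every obligation exists (e.g. cease_operations=false, declare_conflict=false, delete_appeal=false, inform_directive=true, log_out=true, mute_channel=false, ping_server=true, quarantine_host=true, recuse_self=false, sanitize_area=false, update_policy=true, verify_checklist=false); no atom is both obligatory and forbidden, so the set is consistent.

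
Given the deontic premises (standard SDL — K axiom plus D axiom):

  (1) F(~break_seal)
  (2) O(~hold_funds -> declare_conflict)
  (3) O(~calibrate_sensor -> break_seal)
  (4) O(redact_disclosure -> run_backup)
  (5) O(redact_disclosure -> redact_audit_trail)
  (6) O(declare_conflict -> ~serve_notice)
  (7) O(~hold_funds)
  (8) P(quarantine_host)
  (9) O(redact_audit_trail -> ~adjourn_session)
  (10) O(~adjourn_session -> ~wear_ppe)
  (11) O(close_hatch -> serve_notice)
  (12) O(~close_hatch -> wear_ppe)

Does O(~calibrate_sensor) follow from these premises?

No

Premise 3 is O(~calibrate_sensor -> break_seal); even if O(break_seal) held, inferring O(~calibrate_sensor) would be affirming the consequent — invalid.
No other premise forces O(~calibrate_sensor). An ideal world satisfying every premise can still have ~calibrate_sensor false, so O(~calibrate_sensor) is not derivable.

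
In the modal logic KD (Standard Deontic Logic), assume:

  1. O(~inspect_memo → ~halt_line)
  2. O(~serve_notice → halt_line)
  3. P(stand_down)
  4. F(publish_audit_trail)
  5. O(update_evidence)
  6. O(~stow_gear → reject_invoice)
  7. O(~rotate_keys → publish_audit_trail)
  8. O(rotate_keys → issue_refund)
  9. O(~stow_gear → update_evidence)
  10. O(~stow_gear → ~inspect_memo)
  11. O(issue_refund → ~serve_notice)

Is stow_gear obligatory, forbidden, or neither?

Obligatory

F(publish_audit_trail) at premise 4 means O(~publish_audit_trail).
The contrapositive of premise 7 (O(~rotate_keys → publish_audit_trail)) is O(~publish_audit_trail → rotate_keys), and O(~publish_audit_trail) is already established, so O(rotate_keys).
With premise 8, O(rotate_keys → issue_refund), the K-axiom yields O(issue_refund).
From O(issue_refund) and premise 11, O(issue_refund → ~serve_notice), we obtain O(~serve_notice).
From O(~serve_notice) and premise 2, O(~serve_notice → halt_line), we obtain O(halt_line).
The contrapositive of premise 1 (O(~inspect_memo → ~halt_line)) is O(halt_line → inspect_memo), and O(halt_line) is already established, so O(inspect_memo).
Premise 10, O(~stow_gear → ~inspect_memo), contraposes to O(inspect_memo → stow_gear); with O(inspect_memo) we get O(stow_gear).
Premises 3, 5, 6, 9 do not contribute to this derivation.
Hence stow_gear is obligatory.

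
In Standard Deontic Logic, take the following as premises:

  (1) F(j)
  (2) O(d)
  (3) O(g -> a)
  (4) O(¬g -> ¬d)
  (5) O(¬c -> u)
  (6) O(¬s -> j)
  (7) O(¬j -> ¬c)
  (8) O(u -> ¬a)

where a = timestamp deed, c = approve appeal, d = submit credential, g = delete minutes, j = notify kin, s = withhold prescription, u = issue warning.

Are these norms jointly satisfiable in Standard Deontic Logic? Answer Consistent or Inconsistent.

Premise 2 states O(d) outright.
The contrapositive of premise 4 (O(¬g -> ¬d)) is O(d -> g), and O(d) is already established, so O(g).
From O(g) and premise 3, O(g -> a), we obtain O(a).
Premise 8 is O(u -> ¬a); contrapositively O(a -> ¬u). Since O(a) holds, K gives O(¬u).
Premise 5, O(¬c -> u), contraposes to O(¬u -> c); with O(¬u) we get O(c).
Premise 7 is O(¬j -> ¬c); contrapositively O(c -> j). Since O(c) holds, K gives O(j).
But premise 1, F(j), means O(¬j).
We now have both O(j) and O(¬j) — j is simultaneously obligatory and forbidden, violating the D-axiom.

Inconsistent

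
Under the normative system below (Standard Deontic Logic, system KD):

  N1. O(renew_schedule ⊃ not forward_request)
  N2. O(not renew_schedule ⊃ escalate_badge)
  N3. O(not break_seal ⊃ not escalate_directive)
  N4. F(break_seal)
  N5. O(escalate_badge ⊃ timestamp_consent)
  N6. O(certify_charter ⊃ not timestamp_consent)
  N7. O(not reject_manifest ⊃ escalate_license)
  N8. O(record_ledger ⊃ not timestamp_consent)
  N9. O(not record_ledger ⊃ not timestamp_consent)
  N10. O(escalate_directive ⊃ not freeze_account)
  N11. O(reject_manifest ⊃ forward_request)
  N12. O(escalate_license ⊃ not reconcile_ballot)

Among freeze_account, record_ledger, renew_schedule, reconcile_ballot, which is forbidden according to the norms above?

Premises 9 and 8 are O(not record_ledger ⊃ not timestamp_consent) and O(record_ledger ⊃ not timestamp_consent); every ideal world satisfies not record_ledger or record_ledger, so in either case not timestamp_consent holds — hence O(not timestamp_consent).
The contrapositive of premise 5 (O(escalate_badge ⊃ timestamp_consent)) is O(not timestamp_consent ⊃ not escalate_badge), and O(not timestamp_consent) is already established, so O(not escalate_badge).
The contrapositive of premise 2 (O(not renew_schedule ⊃ escalate_badge)) is O(not escalate_badge ⊃ renew_schedule), and O(not escalate_badge) is already established, so O(renew_schedule).
Premise 1 is O(renew_schedule ⊃ not forward_request); since O(renew_schedule), deontic closure gives O(not forward_request).
Premise 11, O(reject_manifest ⊃ forward_request), contraposes to O(not forward_request ⊃ not reject_manifest); with O(not forward_request) we get O(not reject_manifest).
Applying K to premise 7 (O(not reject_manifest ⊃ escalate_license)) and O(not reject_manifest) yields O(escalate_license).
Applying K to premise 12 (O(escalate_license ⊃ not reconcile_ballot)) and O(escalate_license) yields O(not reconcile_ballot).
So O(not reconcile_ballot) holds, i.e. reconcile_ballot is forbidden. None of the other listed options is forbidden under the premises.

reconcile_ballot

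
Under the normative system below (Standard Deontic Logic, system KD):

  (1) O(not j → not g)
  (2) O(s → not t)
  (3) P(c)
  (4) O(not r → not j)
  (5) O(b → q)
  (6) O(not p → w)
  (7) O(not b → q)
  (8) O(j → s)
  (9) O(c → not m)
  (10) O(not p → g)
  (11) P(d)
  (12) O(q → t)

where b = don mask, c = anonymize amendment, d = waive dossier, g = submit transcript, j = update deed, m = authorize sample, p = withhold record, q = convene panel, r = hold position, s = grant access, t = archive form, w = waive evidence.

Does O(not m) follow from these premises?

Premise 9 is O(c → not m), but O(c) is not derivable from the premises (the permission P(c) asserts only not O(not c), not O(c)), so it does not yield O(not m).
No other premise forces O(not m). An ideal world satisfying every premise can still have not m false, so O(not m) is not derivable.

No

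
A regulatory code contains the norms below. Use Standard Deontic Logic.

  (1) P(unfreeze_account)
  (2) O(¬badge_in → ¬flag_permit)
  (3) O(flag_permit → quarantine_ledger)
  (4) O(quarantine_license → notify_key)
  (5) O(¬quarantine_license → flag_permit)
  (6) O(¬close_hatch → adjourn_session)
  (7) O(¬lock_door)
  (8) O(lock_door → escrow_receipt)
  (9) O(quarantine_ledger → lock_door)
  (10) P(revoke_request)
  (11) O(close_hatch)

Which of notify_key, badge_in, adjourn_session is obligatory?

From premise 7 we have O(¬lock_door).
The contrapositive of premise 9 (O(quarantine_ledger → lock_door)) is O(¬lock_door → ¬quarantine_ledger), and O(¬lock_door) is already established, so O(¬quarantine_ledger).
The contrapositive of premise 3 (O(flag_permit → quarantine_ledger)) is O(¬quarantine_ledger → ¬flag_permit), and O(¬quarantine_ledger) is already established, so O(¬flag_permit).
Premise 5 is O(¬quarantine_license → flag_permit); contrapositively O(¬flag_permit → quarantine_license). Since O(¬flag_permit) holds, K gives O(quarantine_license).
From O(quarantine_license) and premise 4, O(quarantine_license → notify_key), we obtain O(notify_key).
So O(notify_key) holds — notify_key is obligatory. None of the other listed options is made obligatory by any chain of premises.

notify_key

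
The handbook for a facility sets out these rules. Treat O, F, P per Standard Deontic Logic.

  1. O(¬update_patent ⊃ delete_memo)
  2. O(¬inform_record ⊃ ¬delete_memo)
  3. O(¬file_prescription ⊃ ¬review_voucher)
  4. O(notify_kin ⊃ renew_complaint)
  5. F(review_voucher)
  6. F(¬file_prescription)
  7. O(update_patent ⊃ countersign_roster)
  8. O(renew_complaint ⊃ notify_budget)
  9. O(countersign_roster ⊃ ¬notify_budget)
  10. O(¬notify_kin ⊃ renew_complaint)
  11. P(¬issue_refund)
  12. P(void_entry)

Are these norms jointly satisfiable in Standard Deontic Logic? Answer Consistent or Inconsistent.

Premise 3 is O(¬file_prescription ⊃ ¬review_voucher); even if O(¬review_voucher) held, inferring O(¬file_prescription) would be affirming the consequent — invalid.
So O(¬file_prescription) is not derivable, and the apparent clash with O(file_prescription) does not arise.
A world satisfying every obligation exists (e.g. countersign_roster=false, delete_memo=true, file_prescription=true, inform_record=true, issue_refund=false, notify_budget=true, notify_kin=false, renew_complaint=true, review_voucher=false, update_patent=false, void_entry=false); no atom is both obligatory and forbidden, so the set is consistent.

Consistent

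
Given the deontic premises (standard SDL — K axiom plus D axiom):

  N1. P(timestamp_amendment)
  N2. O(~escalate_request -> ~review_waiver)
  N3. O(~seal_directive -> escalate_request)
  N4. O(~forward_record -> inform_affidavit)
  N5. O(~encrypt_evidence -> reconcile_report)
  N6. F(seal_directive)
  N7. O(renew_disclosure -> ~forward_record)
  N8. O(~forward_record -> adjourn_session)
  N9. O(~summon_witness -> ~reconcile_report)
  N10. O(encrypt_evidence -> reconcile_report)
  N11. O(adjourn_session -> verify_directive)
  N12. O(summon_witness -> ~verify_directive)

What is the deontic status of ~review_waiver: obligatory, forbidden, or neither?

Neither

Premise 2 is O(~escalate_request -> ~review_waiver), but O(~escalate_request) is not derivable from the premises, so it does not yield O(~review_waiver).
No premise or chain of K-axiom applications forces O(~review_waiver), and none forces O(review_waiver). So ~review_waiver is neither obligatory nor forbidden under these norms.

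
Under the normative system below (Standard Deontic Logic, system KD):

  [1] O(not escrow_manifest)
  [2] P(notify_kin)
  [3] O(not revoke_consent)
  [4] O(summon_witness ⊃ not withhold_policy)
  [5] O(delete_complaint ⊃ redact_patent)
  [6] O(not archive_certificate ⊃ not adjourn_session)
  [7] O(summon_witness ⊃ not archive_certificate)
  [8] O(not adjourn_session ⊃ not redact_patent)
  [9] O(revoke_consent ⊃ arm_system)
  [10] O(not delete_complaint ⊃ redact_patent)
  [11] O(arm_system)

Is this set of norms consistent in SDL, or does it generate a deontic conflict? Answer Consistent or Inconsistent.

Premise 9 is O(revoke_consent ⊃ arm_system); even if O(arm_system) held, inferring O(revoke_consent) would be affirming the consequent — invalid.
So O(revoke_consent) is not derivable, and the apparent clash with O(not revoke_consent) does not arise.
A world satisfying every obligation exists (e.g. adjourn_session=true, archive_certificate=true, arm_system=true, delete_complaint=false, escrow_manifest=false, notify_kin=false, redact_patent=true, revoke_consent=false, summon_witness=false, withhold_policy=false); no atom is both obligatory and forbidden, so the set is consistent.

Consistent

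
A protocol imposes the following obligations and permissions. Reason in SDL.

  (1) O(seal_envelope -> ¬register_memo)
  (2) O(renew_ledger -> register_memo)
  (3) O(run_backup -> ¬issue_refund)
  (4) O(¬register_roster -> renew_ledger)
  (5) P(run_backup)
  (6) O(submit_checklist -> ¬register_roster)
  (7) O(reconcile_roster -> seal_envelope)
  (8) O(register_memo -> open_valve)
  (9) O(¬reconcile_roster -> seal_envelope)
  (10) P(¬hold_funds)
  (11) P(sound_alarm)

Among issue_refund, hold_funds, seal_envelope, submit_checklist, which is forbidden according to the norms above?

submit_checklist

By case analysis on ¬reconcile_roster: premise 9 gives O(¬reconcile_roster -> seal_envelope) and premise 7 gives O(reconcile_roster -> seal_envelope), so O(seal_envelope) either way.
Premise 1 is O(seal_envelope -> ¬register_memo); since O(seal_envelope), deontic closure gives O(¬register_memo).
The contrapositive of premise 2 (O(renew_ledger -> register_memo)) is O(¬register_memo -> ¬renew_ledger), and O(¬register_memo) is already established, so O(¬renew_ledger).
Premise 4, O(¬register_roster -> renew_ledger), contraposes to O(¬renew_ledger -> register_roster); with O(¬renew_ledger) we get O(register_roster).
Premise 6, O(submit_checklist -> ¬register_roster), contraposes to O(register_roster -> ¬submit_checklist); with O(register_roster) we get O(¬submit_checklist).
So O(¬submit_checklist) holds, i.e. submit_checklist is forbidden. None of the other listed options is forbidden under the premises.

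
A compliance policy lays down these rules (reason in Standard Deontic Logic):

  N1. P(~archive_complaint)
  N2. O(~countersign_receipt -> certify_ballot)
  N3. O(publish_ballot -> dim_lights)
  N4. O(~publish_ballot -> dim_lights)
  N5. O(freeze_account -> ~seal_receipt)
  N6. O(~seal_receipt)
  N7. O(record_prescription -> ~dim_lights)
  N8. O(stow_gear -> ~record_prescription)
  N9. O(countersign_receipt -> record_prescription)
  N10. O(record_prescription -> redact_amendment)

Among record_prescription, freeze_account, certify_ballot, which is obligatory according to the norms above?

certify_ballot

By case analysis on publish_ballot: premise 3 gives O(publish_ballot -> dim_lights) and premise 4 gives O(~publish_ballot -> dim_lights), so O(dim_lights) either way.
The contrapositive of premise 7 (O(record_prescription -> ~dim_lights)) is O(dim_lights -> ~record_prescription), and O(dim_lights) is already established, so O(~record_prescription).
The contrapositive of premise 9 (O(countersign_receipt -> record_prescription)) is O(~record_prescription -> ~countersign_receipt), and O(~record_prescription) is already established, so O(~countersign_receipt).
Applying K to premise 2 (O(~countersign_receipt -> certify_ballot)) and O(~countersign_receipt) yields O(certify_ballot).
So O(certify_ballot) holds — certify_ballot is obligatory. None of the other listed options is made obligatory by any chain of premises.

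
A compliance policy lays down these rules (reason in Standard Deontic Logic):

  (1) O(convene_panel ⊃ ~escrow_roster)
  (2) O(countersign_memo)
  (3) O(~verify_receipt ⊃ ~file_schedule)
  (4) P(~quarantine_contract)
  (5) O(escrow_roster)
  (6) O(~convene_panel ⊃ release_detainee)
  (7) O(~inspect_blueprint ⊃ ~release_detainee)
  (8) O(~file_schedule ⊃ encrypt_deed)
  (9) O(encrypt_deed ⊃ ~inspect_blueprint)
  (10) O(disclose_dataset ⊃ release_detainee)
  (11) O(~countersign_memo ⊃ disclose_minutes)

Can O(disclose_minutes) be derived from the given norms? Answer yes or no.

No

Premise 11 is O(~countersign_memo ⊃ disclose_minutes), but O(~countersign_memo) is not derivable from the premises, so it does not yield O(disclose_minutes).
No other premise forces O(disclose_minutes). An ideal world satisfying every premise can still have disclose_minutes false, so O(disclose_minutes) is not derivable.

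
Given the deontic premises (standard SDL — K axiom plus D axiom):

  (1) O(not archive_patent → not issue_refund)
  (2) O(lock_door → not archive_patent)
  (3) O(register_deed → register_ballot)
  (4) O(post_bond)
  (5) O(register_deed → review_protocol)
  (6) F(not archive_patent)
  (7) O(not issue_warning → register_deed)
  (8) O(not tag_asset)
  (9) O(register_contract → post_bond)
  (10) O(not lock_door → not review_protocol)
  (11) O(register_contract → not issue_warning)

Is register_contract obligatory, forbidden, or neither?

Forbidden

Premise 6 is F(not archive_patent), i.e. O(archive_patent).
The contrapositive of premise 2 (O(lock_door → not archive_patent)) is O(archive_patent → not lock_door), and O(archive_patent) is already established, so O(not lock_door).
From O(not lock_door) and premise 10, O(not lock_door → not review_protocol), we obtain O(not review_protocol).
The contrapositive of premise 5 (O(register_deed → review_protocol)) is O(not review_protocol → not register_deed), and O(not review_protocol) is already established, so O(not register_deed).
The contrapositive of premise 7 (O(not issue_warning → register_deed)) is O(not register_deed → issue_warning), and O(not register_deed) is already established, so O(issue_warning).
Premise 11, O(register_contract → not issue_warning), contraposes to O(issue_warning → not register_contract); with O(issue_warning) we get O(not register_contract).
Premises 1, 3, 4, 8, 9 do not contribute to this derivation.
Thus O(not register_contract), which is F(register_contract): register_contract is forbidden.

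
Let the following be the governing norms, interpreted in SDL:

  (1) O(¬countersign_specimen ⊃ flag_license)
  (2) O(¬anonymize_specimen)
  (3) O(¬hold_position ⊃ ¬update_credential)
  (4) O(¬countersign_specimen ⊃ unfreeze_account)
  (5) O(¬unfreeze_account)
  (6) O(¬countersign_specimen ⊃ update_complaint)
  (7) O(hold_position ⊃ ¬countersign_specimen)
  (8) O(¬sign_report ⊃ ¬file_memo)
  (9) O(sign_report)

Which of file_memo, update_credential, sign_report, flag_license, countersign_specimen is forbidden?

update_credential

From premise 5 we have O(¬unfreeze_account).
The contrapositive of premise 4 (O(¬countersign_specimen ⊃ unfreeze_account)) is O(¬unfreeze_account ⊃ countersign_specimen), and O(¬unfreeze_account) is already established, so O(countersign_specimen).
Premise 7, O(hold_position ⊃ ¬countersign_specimen), contraposes to O(countersign_specimen ⊃ ¬hold_position); with O(countersign_specimen) we get O(¬hold_position).
With premise 3, O(¬hold_position ⊃ ¬update_credential), the K-axiom yields O(¬update_credential).
So O(¬update_credential) holds, i.e. update_credential is forbidden. None of the other listed options is forbidden under the premises.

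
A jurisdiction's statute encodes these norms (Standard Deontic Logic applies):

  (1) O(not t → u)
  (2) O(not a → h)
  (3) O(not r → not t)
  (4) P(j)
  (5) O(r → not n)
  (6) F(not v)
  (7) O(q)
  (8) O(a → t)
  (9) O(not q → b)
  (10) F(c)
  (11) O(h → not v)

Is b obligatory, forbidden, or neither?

Premise 9 is O(not q → b), but O(not q) is not derivable from the premises, so it does not yield O(b).
No premise or chain of K-axiom applications forces O(b), and none forces O(not b). So b is neither obligatory nor forbidden under these norms.

Neither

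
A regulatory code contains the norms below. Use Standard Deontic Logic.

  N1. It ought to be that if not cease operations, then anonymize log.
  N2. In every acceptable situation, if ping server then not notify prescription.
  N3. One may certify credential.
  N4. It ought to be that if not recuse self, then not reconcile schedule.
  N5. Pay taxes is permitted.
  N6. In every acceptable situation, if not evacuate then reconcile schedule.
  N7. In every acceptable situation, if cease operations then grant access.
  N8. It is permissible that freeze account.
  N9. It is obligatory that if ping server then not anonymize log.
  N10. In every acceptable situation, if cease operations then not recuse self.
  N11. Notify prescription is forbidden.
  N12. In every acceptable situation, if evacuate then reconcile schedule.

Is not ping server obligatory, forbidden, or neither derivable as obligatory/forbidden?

Obligatory

Premises 6 and 12 are O(¬evacuate → reconcile_schedule) and O(evacuate → reconcile_schedule); every ideal world satisfies ¬evacuate or evacuate, so in either case reconcile_schedule holds — hence O(reconcile_schedule).
Premise 4, O(¬recuse_self → ¬reconcile_schedule), contraposes to O(reconcile_schedule → recuse_self); with O(reconcile_schedule) we get O(recuse_self).
Premise 10, O(cease_operations → ¬recuse_self), contraposes to O(recuse_self → ¬cease_operations); with O(recuse_self) we get O(¬cease_operations).
With premise 1, O(¬cease_operations → anonymize_log), the K-axiom yields O(anonymize_log).
The contrapositive of premise 9 (O(ping_server → ¬anonymize_log)) is O(anonymize_log → ¬ping_server), and O(anonymize_log) is already established, so O(¬ping_server).
Premises 2, 3, 5, 7, 8, 11 do not contribute to this derivation.
Hence ¬ping_server is obligatory.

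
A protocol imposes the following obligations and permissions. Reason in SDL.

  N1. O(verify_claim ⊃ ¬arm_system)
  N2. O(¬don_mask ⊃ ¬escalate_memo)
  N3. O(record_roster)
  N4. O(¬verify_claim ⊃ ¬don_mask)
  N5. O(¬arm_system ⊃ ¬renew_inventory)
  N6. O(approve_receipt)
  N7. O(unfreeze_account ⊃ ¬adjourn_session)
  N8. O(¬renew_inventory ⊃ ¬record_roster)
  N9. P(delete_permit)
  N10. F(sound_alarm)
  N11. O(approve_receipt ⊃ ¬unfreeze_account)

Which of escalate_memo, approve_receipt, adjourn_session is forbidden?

Premise 3 gives O(record_roster).
The contrapositive of premise 8 (O(¬renew_inventory ⊃ ¬record_roster)) is O(record_roster ⊃ renew_inventory), and O(record_roster) is already established, so O(renew_inventory).
Premise 5 is O(¬arm_system ⊃ ¬renew_inventory); contrapositively O(renew_inventory ⊃ arm_system). Since O(renew_inventory) holds, K gives O(arm_system).
Premise 1 is O(verify_claim ⊃ ¬arm_system); contrapositively O(arm_system ⊃ ¬verify_claim). Since O(arm_system) holds, K gives O(¬verify_claim).
Premise 4 is O(¬verify_claim ⊃ ¬don_mask); since O(¬verify_claim), deontic closure gives O(¬don_mask).
From O(¬don_mask) and premise 2, O(¬don_mask ⊃ ¬escalate_memo), we obtain O(¬escalate_memo).
So O(¬escalate_memo) holds, i.e. escalate_memo is forbidden. None of the other listed options is forbidden under the premises.

escalate_memo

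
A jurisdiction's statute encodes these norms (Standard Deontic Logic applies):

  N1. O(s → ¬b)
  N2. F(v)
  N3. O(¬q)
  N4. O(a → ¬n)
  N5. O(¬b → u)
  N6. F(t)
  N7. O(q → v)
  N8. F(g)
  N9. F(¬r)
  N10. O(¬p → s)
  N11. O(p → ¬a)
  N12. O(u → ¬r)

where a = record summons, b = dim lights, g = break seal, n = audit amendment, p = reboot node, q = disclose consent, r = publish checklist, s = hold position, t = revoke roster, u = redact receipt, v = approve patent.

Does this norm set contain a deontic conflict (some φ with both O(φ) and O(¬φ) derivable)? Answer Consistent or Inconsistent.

Consistent

Premise 7 is O(q → v), but O(q) is not derivable from the premises, so it does not yield O(v).
So O(v) is not derivable, and the apparent clash with O(¬v) does not arise.
A world satisfying every obligation exists (e.g. a=false, b=true, g=false, n=false, p=true, q=false, r=true, s=false, t=false, u=false, v=false); no atom is both obligatory and forbidden, so the set is consistent.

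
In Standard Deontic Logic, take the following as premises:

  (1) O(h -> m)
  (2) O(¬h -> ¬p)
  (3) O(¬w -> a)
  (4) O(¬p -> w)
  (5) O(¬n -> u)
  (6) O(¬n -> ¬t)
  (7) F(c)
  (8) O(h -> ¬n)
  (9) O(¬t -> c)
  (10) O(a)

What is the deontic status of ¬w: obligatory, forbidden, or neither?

Premise 7 is F(c), i.e. O(¬c).
Premise 9, O(¬t -> c), contraposes to O(¬c -> t); with O(¬c) we get O(t).
Premise 6 is O(¬n -> ¬t); contrapositively O(t -> n). Since O(t) holds, K gives O(n).
Premise 8, O(h -> ¬n), contraposes to O(n -> ¬h); with O(n) we get O(¬h).
Premise 2 is O(¬h -> ¬p); since O(¬h), deontic closure gives O(¬p).
Applying K to premise 4 (O(¬p -> w)) and O(¬p) yields O(w).
Premises 1, 3, 5, 10 do not contribute to this derivation.
Thus O(w), which is F(¬w): ¬w is forbidden.

Forbidden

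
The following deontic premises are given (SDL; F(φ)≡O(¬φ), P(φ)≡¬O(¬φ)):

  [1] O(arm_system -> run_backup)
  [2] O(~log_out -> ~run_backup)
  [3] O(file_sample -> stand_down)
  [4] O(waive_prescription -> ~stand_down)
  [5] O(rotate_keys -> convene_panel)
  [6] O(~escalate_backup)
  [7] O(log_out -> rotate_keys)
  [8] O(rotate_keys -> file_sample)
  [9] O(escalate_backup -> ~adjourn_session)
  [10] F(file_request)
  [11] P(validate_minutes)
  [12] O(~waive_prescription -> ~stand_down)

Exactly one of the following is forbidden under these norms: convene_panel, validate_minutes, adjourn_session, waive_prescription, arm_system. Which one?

Premises 4 and 12 are O(waive_prescription -> ~stand_down) and O(~waive_prescription -> ~stand_down); every ideal world satisfies waive_prescription or ~waive_prescription, so in either case ~stand_down holds — hence O(~stand_down).
Premise 3, O(file_sample -> stand_down), contraposes to O(~stand_down -> ~file_sample); with O(~stand_down) we get O(~file_sample).
Premise 8, O(rotate_keys -> file_sample), contraposes to O(~file_sample -> ~rotate_keys); with O(~file_sample) we get O(~rotate_keys).
The contrapositive of premise 7 (O(log_out -> rotate_keys)) is O(~rotate_keys -> ~log_out), and O(~rotate_keys) is already established, so O(~log_out).
Applying K to premise 2 (O(~log_out -> ~run_backup)) and O(~log_out) yields O(~run_backup).
The contrapositive of premise 1 (O(arm_system -> run_backup)) is O(~run_backup -> ~arm_system), and O(~run_backup) is already established, so O(~arm_system).
So O(~arm_system) holds, i.e. arm_system is forbidden. None of the other listed options is forbidden under the premises.

arm_system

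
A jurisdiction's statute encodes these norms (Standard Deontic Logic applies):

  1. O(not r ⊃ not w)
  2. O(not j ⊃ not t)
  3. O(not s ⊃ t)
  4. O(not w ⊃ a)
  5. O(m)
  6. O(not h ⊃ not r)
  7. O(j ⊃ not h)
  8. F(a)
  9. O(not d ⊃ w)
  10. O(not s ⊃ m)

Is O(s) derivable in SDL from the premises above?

Yes

Premise 8 is F(a), i.e. O(not a).
Premise 4 is O(not w ⊃ a); contrapositively O(not a ⊃ w). Since O(not a) holds, K gives O(w).
Premise 1, O(not r ⊃ not w), contraposes to O(w ⊃ r); with O(w) we get O(r).
The contrapositive of premise 6 (O(not h ⊃ not r)) is O(r ⊃ h), and O(r) is already established, so O(h).
Premise 7 is O(j ⊃ not h); contrapositively O(h ⊃ not j). Since O(h) holds, K gives O(not j).
With premise 2, O(not j ⊃ not t), the K-axiom yields O(not t).
Premise 3, O(not s ⊃ t), contraposes to O(not t ⊃ s); with O(not t) we get O(s).
Premises 5, 9, 10 do not contribute to this derivation.
So O(s) follows.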